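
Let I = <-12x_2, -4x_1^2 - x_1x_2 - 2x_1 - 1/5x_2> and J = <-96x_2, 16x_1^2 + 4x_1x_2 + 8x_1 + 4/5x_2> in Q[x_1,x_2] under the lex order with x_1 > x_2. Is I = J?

Yes, the ideals are equal.

Equality of ideals is decidable: compute both reduced Gröbner bases (unique for the ordering) and check whether they agree.
Buchberger on the first generating set:
f_1 = -12x_2, LT = x_2.
f_2 = -4x_1^2 - x_1x_2 - 2x_1 - 1/5x_2, LT = x_1^2.

The S-polynomials (S(f_1,f_2)) all reduce to 0 modulo the current basis, so we have a Gröbner basis.
Inter-reduce: drop elements whose leading term is divisible by another's, tail-reduce, and make monic.
Reduced Gröbner basis: {x_1^2 + 1/2x_1, x_2}.

Buchberger on the second generating set:
h_1 = -96x_2, LT = x_2.
h_2 = 16x_1^2 + 4x_1x_2 + 8x_1 + 4/5x_2, LT = x_1^2.

The S-polynomials (S(h_1,h_2)) all reduce to 0 modulo the current basis, so we have a Gröbner basis.
Inter-reduce: drop elements whose leading term is divisible by another's, tail-reduce, and make monic.
Reduced Gröbner basis: {x_1^2 + 1/2x_1, x_2}.

Same reduced basis, so the two generating sets span the same ideal.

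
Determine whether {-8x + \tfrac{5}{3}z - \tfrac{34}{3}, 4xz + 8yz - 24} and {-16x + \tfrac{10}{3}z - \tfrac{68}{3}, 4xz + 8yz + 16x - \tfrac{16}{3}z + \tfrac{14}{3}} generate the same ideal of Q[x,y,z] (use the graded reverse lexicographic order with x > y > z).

No, the ideals differ.

Two ideals are equal iff their reduced Gröbner bases coincide (the reduced basis is unique for a fixed ordering).
Buchberger on the first generating set:
f_1 = -8x + \tfrac{5}{3}z - \tfrac{34}{3}, LT = x.
f_2 = 4xz + 8yz - 24, LT = xz.

S(f_1,f_2): lcm = xz. S = -2yz - \tfrac{5}{24}z^{2} + \tfrac{17}{12}z + 6.
  reduce S modulo (f_1, f_2):
  remainder -2yz - \tfrac{5}{24}z^{2} + \tfrac{17}{12}z + 6 ≠ 0; add g_3 = -2yz - \tfrac{5}{24}z^{2} + \tfrac{17}{12}z + 6 to the basis.

The other S-polynomials (S(f_1,g_3), S(f_2,g_3)) all reduce to 0 modulo the current basis, so we have a Gröbner basis.
Inter-reduce: drop elements whose leading term is divisible by another's, tail-reduce, and make monic.
Reduced Gröbner basis: {yz + \tfrac{5}{48}z^{2} - \tfrac{17}{24}z - 3, x - \tfrac{5}{24}z + \tfrac{17}{12}}.

Buchberger on the second generating set:
h_1 = -16x + \tfrac{10}{3}z - \tfrac{68}{3}, LT = x.
h_2 = 4xz + 8yz + 16x - \tfrac{16}{3}z + \tfrac{14}{3}, LT = xz.

S(h_1,h_2): lcm = xz. S = -2yz - \tfrac{5}{24}z^{2} - 4x + \tfrac{11}{4}z - \tfrac{7}{6}.
  reduce S modulo (h_1, h_2):
  remainder -2yz - \tfrac{5}{24}z^{2} + \tfrac{23}{12}z + \tfrac{9}{2} ≠ 0; add k_3 = -2yz - \tfrac{5}{24}z^{2} + \tfrac{23}{12}z + \tfrac{9}{2} to the basis.

The other S-polynomials (S(h_1,k_3), S(h_2,k_3)) all reduce to 0 modulo the current basis, so we have a Gröbner basis.
Inter-reduce: drop elements whose leading term is divisible by another's, tail-reduce, and make monic.
Reduced Gröbner basis: {yz + \tfrac{5}{48}z^{2} - \tfrac{23}{24}z - \tfrac{9}{4}, x - \tfrac{5}{24}z + \tfrac{17}{12}}.

The bases are distinct; the ideals are different.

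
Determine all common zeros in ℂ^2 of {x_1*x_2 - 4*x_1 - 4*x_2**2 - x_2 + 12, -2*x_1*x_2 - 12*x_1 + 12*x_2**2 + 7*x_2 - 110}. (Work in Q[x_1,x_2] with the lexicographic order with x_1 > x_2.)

{(-3, 2), (1119/20 - 11*sqrt(11561)/20, 83/8 - sqrt(11561)/8), (1119/20 + 11*sqrt(11561)/20, 83/8 + sqrt(11561)/8)}

Compute a lex Gröbner basis by Buchberger's algorithm.
f_1 = x_1*x_2 - 4*x_1 - 4*x_2**2 - x_2 + 12, LT = x_1*x_2.
f_2 = -2*x_1*x_2 - 12*x_1 + 12*x_2**2 + 7*x_2 - 110, LT = x_1*x_2.

S(f_1,f_2): lcm = x_1*x_2. S = -10*x_1 + 2*x_2**2 + 5/2*x_2 - 43.
  reduce S modulo (f_1, f_2):
  remainder -10*x_1 + 2*x_2**2 + 5/2*x_2 - 43 ≠ 0; add h_3 = -10*x_1 + 2*x_2**2 + 5/2*x_2 - 43 to the basis.

S(f_1,h_3): lcm = x_1*x_2. S = -4*x_1 + 1/5*x_2**3 - 15/4*x_2**2 - 53/10*x_2 + 12.
  reduce S modulo (f_1, f_2, h_3):
  remainder 1/5*x_2**3 - 91/20*x_2**2 - 63/10*x_2 + 146/5 ≠ 0; add h_4 = 1/5*x_2**3 - 91/20*x_2**2 - 63/10*x_2 + 146/5 to the basis.

The other S-polynomials (S(f_2,h_3), S(f_1,h_4), S(f_2,h_4), S(h_3,h_4)) all reduce to 0 modulo the current basis, so we have a Gröbner basis.
Inter-reduce: drop elements whose leading term is divisible by another's, tail-reduce, and make monic.
Reduced Gröbner basis: {x_1 - 1/5*x_2**2 - 1/4*x_2 + 43/10, x_2**3 - 91/4*x_2**2 - 63/2*x_2 + 146}.

Since the basis is lex-ordered, x_2**3 - 91/4*x_2**2 - 63/2*x_2 + 146 is univariate in x_2. Its roots are {2, 83/8 - sqrt(11561)/8, 83/8 + sqrt(11561)/8}. Back-substituting each root into the other basis elements fixes the other coordinates.
  x_2 = 2: the earlier basis element becomes x_1 + 3 = 0, giving x_1 = -3 — point (-3, 2).
  x_2 = 83/8 - sqrt(11561)/8: the earlier basis element becomes x_1 - 1119/20 + 11*sqrt(11561)/20 = 0, giving x_1 = 1119/20 - 11*sqrt(11561)/20 — point (1119/20 - 11*sqrt(11561)/20, 83/8 - sqrt(11561)/8).
  x_2 = 83/8 + sqrt(11561)/8: the earlier basis element becomes x_1 - 11*sqrt(11561)/20 - 1119/20 = 0, giving x_1 = 1119/20 + 11*sqrt(11561)/20 — point (1119/20 + 11*sqrt(11561)/20, 83/8 + sqrt(11561)/8).
Zero-dimensionality of the ideal guarantees finitely many solutions over ℂ.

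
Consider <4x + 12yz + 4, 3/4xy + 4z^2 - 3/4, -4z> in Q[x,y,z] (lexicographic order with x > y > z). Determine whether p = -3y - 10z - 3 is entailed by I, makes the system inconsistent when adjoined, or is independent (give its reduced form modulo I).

-3y - 10z - 3 lies in I (it reduces to 0).

First compute the reduced Gröbner basis of I by Buchberger's algorithm.
f_1 = 4x + 12yz + 4, LT = x.
f_2 = 3/4xy + 4z^2 - 3/4, LT = xy.
f_3 = -4z, LT = z.

S(f_1,f_2): lcm = xy. S = 3y^2z + y - 16/3z^2 + 1.
  leading term y^2z: subtract (-3/4y^2)·f_3 from 3y^2z + y - 16/3z^2 + 1 → y - 16/3z^2 + 1
  leading term y: no divisor's leading term divides it; move y to the remainder.
  leading term z^2: subtract (4/3z)·f_3 from -16/3z^2 + 1 → 1
  leading term 1: no divisor's leading term divides it; move 1 to the remainder.
  remainder y + 1 ≠ 0; add h_4 = y + 1 to the basis.

The other S-polynomials (S(f_1,f_3), S(f_2,f_3), S(f_1,h_4), S(f_2,h_4), S(f_3,h_4)) all reduce to 0 modulo the current basis, so we have a Gröbner basis.
Inter-reduce: drop elements whose leading term is divisible by another's, tail-reduce, and make monic.
Reduced Gröbner basis: {x + 1, y + 1, z}.
Label its elements g_1 = x + 1, g_2 = y + 1, g_3 = z.

Reduce p = -3y - 10z - 3 modulo G:
  leading term y: subtract (-3)·g_2 from -3y - 10z - 3 → -10z
  leading term z: subtract (-10)·g_3 from -10z → 0
  normal form = 0.
Since the normal form is 0, p ∈ I.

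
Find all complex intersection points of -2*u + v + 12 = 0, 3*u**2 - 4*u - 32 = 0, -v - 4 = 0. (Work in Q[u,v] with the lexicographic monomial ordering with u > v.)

{(4, -4)}

Compute a lex Gröbner basis by Buchberger's algorithm.
f_1 = -2*u + v + 12, LT = u.
f_2 = 3*u**2 - 4*u - 32, LT = u**2.
f_3 = -v - 4, LT = v.

The S-polynomials (S(f_1,f_2), S(f_1,f_3), S(f_2,f_3)) all reduce to 0 modulo the current basis, so we have a Gröbner basis.
Inter-reduce: drop elements whose leading term is divisible by another's, tail-reduce, and make monic.
Reduced Gröbner basis: {u - 4, v + 4}.

Since the basis is lex-ordered, v + 4 is univariate in v. Its roots are {-4}. Back-substituting each root into the other basis elements fixes the other coordinates.
  v = -4: the earlier basis element becomes u - 4 = 0, giving u = 4 — point (4, -4).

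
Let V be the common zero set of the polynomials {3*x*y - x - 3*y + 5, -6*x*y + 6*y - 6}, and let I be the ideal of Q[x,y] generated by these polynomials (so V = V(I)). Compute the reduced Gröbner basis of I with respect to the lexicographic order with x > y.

G = {x - 2, y + 1}

f_1 = 3*x*y - x - 3*y + 5, LT = x*y.
f_2 = -6*x*y + 6*y - 6, LT = x*y.

S(f_1,f_2): lcm = x*y. S = -1/3*x + 2/3.
  leading term x: no divisor's leading term divides it; move -1/3*x to the remainder.
  leading term 1: no divisor's leading term divides it; move 2/3 to the remainder.
  remainder -1/3*x + 2/3 ≠ 0; add g_3 = -1/3*x + 2/3 to the basis.

S(f_1,g_3): lcm = x*y. S = -1/3*x + y + 5/3.
  leading term x: subtract (1)·g_3 from -1/3*x + y + 5/3 → y + 1
  leading term y: no divisor's leading term divides it; move y to the remainder.
  leading term 1: no divisor's leading term divides it; move 1 to the remainder.
  remainder y + 1 ≠ 0; add g_4 = y + 1 to the basis.

S(f_2,g_3): lcm = x*y. S = y + 1.
  leading term y: subtract (1)·g_4 from y + 1 → 0
  remainder 0.

S(f_1,g_4): lcm = x*y. S = -4/3*x - y + 5/3.
  leading term x: subtract (4)·g_3 from -4/3*x - y + 5/3 → -y - 1
  leading term y: subtract (-1)·g_4 from -y - 1 → 0
  remainder 0.

S(f_2,g_4): lcm = x*y. S = -x - y + 1.
  leading term x: subtract (3)·g_3 from -x - y + 1 → -y - 1
  leading term y: subtract (-1)·g_4 from -y - 1 → 0
  remainder 0.

S(g_3,g_4): leading monomials are coprime, so the S-polynomial reduces to 0 (Buchberger's first criterion).
Every S-polynomial of the final basis reduces to 0, so we have a Gröbner basis.
Inter-reduce: drop elements whose leading term is divisible by another's, tail-reduce, and make monic.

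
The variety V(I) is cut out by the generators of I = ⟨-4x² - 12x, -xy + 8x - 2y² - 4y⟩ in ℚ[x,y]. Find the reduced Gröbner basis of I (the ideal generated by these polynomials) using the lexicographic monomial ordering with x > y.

f_1 = -4x² - 12x, LT = x².
f_2 = -xy + 8x - 2y² - 4y, LT = xy.

S(f_1,f_2): lcm = x²y. S = 8x² - 2xy² - xy.
  leading term x²: subtract (-2)·f_1 from 8x² - 2xy² - xy → -2xy² - xy - 24x
  leading term xy²: subtract (2y)·f_2 from -2xy² - xy - 24x → -17xy - 24x + 4y³ + 8y²
  leading term xy: subtract (17)·f_2 from -17xy - 24x + 4y³ + 8y² → -160x + 4y³ + 42y² + 68y
  leading term x: no divisor's leading term divides it; move -160x to the remainder.
  leading term y³: no divisor's leading term divides it; move 4y³ to the remainder.
  leading term y²: no divisor's leading term divides it; move 42y² to the remainder.
  leading term y: no divisor's leading term divides it; move 68y to the remainder.
  remainder -160x + 4y³ + 42y² + 68y ≠ 0; add g_3 = -160x + 4y³ + 42y² + 68y to the basis.

S(f_1,g_3): lcm = x². S = 1/40xy³ + 21/80xy² + 17/40xy + 3x.
  leading term xy³: subtract (-1/40y²)·f_2 from 1/40xy³ + 21/80xy² + 17/40xy + 3x → 37/80xy² + 17/40xy + 3x - 1/20y⁴ - 1/10y³
  leading term xy²: subtract (-37/80y)·f_2 from 37/80xy² + 17/40xy + 3x - 1/20y⁴ - 1/10y³ → 33/8xy + 3x - 1/20y⁴ - 41/40y³ - 37/20y²
  leading term xy: subtract (-33/8)·f_2 from 33/8xy + 3x - 1/20y⁴ - 41/40y³ - 37/20y² → 36x - 1/20y⁴ - 41/40y³ - 101/10y² - 33/2y
  leading term x: subtract (-9/40)·g_3 from 36x - 1/20y⁴ - 41/40y³ - 101/10y² - 33/2y → -1/20y⁴ - ⅛y³ - 13/20y² - 6/5y
  leading term y⁴: no divisor's leading term divides it; move -1/20y⁴ to the remainder.
  leading term y³: no divisor's leading term divides it; move -⅛y³ to the remainder.
  leading term y²: no divisor's leading term divides it; move -13/20y² to the remainder.
  leading term y: no divisor's leading term divides it; move -6/5y to the remainder.
  remainder -1/20y⁴ - ⅛y³ - 13/20y² - 6/5y ≠ 0; add g_4 = -1/20y⁴ - ⅛y³ - 13/20y² - 6/5y to the basis.

The other S-polynomials (S(f_2,g_3), S(f_1,g_4), S(f_2,g_4), S(g_3,g_4)) all reduce to 0 modulo the current basis, so we have a Gröbner basis.
Inter-reduce: drop elements whose leading term is divisible by another's, tail-reduce, and make monic.

G = {x - 1/40y³ - 21/80y² - 17/40y, y⁴ + 5/2y³ + 13y² + 24y}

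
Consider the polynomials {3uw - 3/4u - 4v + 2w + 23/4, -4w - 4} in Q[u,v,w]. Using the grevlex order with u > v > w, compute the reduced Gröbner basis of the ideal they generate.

G = {u + 16/15v - 1, w + 1}

f_1 = 3uw - 3/4u - 4v + 2w + 23/4, LT = uw.
f_2 = -4w - 4, LT = w.

S(f_1,f_2): lcm = uw. S = -5/4u - 4/3v + 2/3w + 23/12.
  leading term u: no divisor's leading term divides it; move -5/4u to the remainder.
  leading term v: no divisor's leading term divides it; move -4/3v to the remainder.
  leading term w: subtract (-1/6)·f_2 from 2/3w + 23/12 → 5/4
  leading term 1: no divisor's leading term divides it; move 5/4 to the remainder.
  remainder -5/4u - 4/3v + 5/4 ≠ 0; add g_3 = -5/4u - 4/3v + 5/4 to the basis.

The other S-polynomials (S(f_1,g_3), S(f_2,g_3)) all reduce to 0 modulo the current basis, so we have a Gröbner basis.
Inter-reduce: drop elements whose leading term is divisible by another's, tail-reduce, and make monic.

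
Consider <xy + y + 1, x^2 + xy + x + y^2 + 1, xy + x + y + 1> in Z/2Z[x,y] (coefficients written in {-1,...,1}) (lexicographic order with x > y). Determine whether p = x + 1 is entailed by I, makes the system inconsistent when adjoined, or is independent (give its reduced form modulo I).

First compute the reduced Gröbner basis of I by Buchberger's algorithm.
f_1 = xy + y + 1, LT = xy.
f_2 = x^2 + xy + x + y^2 + 1, LT = x^2.
f_3 = xy + x + y + 1, LT = xy.

S(f_1,f_2): lcm = x^2y. S = xy^2 + x + y^3 + y.
  leading term xy^2: subtract (y)·f_1 from xy^2 + x + y^3 + y → x + y^3 + y^2
  leading term x: no divisor's leading term divides it; move x to the remainder.
  leading term y^3: no divisor's leading term divides it; move y^3 to the remainder.
  leading term y^2: no divisor's leading term divides it; move y^2 to the remainder.
  remainder x + y^3 + y^2 ≠ 0; add h_4 = x + y^3 + y^2 to the basis.

S(f_1,f_3): lcm = xy. S = x.
  leading term x: subtract (1)·h_4 from x → y^3 + y^2
  leading term y^3: no divisor's leading term divides it; move y^3 to the remainder.
  leading term y^2: no divisor's leading term divides it; move y^2 to the remainder.
  remainder y^3 + y^2 ≠ 0; add h_5 = y^3 + y^2 to the basis.

S(f_2,f_3): lcm = x^2y. S = x^2 + xy^2 + x + y^3 + y.
  leading term x^2: subtract (1)·f_2 from x^2 + xy^2 + x + y^3 + y → xy^2 + xy + y^3 + y^2 + y + 1
  leading term xy^2: subtract (y)·f_1 from xy^2 + xy + y^3 + y^2 + y + 1 → xy + y^3 + 1
  leading term xy: subtract (1)·f_1 from xy + y^3 + 1 → y^3 + y
  leading term y^3: subtract (1)·h_5 from y^3 + y → y^2 + y
  leading term y^2: no divisor's leading term divides it; move y^2 to the remainder.
  leading term y: no divisor's leading term divides it; move y to the remainder.
  remainder y^2 + y ≠ 0; add h_6 = y^2 + y to the basis.

S(f_1,h_4): lcm = xy. S = y^4 + y^3 + y + 1.
  leading term y^4: subtract (y)·h_5 from y^4 + y^3 + y + 1 → y + 1
  leading term y: no divisor's leading term divides it; move y to the remainder.
  leading term 1: no divisor's leading term divides it; move 1 to the remainder.
  remainder y + 1 ≠ 0; add h_7 = y + 1 to the basis.

S(f_2,h_4): lcm = x^2. S = xy^3 + xy^2 + xy + x + y^2 + 1.
  leading term xy^3: subtract (y^2)·f_1 from xy^3 + xy^2 + xy + x + y^2 + 1 → xy^2 + xy + x + y^3 + 1
  leading term xy^2: subtract (y)·f_1 from xy^2 + xy + x + y^3 + 1 → xy + x + y^3 + y^2 + y + 1
  leading term xy: subtract (1)·f_1 from xy + x + y^3 + y^2 + y + 1 → x + y^3 + y^2
  leading term x: subtract (1)·h_4 from x + y^3 + y^2 → 0
  remainder 0.

S(f_3,h_4): lcm = xy. S = x + y^4 + y^3 + y + 1.
  leading term x: subtract (1)·h_4 from x + y^4 + y^3 + y + 1 → y^4 + y^2 + y + 1
  leading term y^4: subtract (y)·h_5 from y^4 + y^2 + y + 1 → y^3 + y^2 + y + 1
  leading term y^3: subtract (1)·h_5 from y^3 + y^2 + y + 1 → y + 1
  leading term y: subtract (1)·h_7 from y + 1 → 0
  remainder 0.

S(f_1,h_5): lcm = xy^3. S = xy^2 + y^3 + y^2.
  leading term xy^2: subtract (y)·f_1 from xy^2 + y^3 + y^2 → y^3 + y
  leading term y^3: subtract (1)·h_5 from y^3 + y → y^2 + y
  leading term y^2: subtract (1)·h_6 from y^2 + y → 0
  remainder 0.

S(f_2,h_5): leading monomials are coprime, so the S-polynomial reduces to 0 (Buchberger's first criterion).
S(f_3,h_5): lcm = xy^3. S = y^3 + y^2.
  leading term y^3: subtract (1)·h_5 from y^3 + y^2 → 0
  remainder 0.

S(h_4,h_5): leading monomials are coprime, so the S-polynomial reduces to 0 (Buchberger's first criterion).
S(f_1,h_6): lcm = xy^2. S = xy + y^2 + y.
  leading term xy: subtract (1)·f_1 from xy + y^2 + y → y^2 + 1
  leading term y^2: subtract (1)·h_6 from y^2 + 1 → y + 1
  leading term y: subtract (1)·h_7 from y + 1 → 0
  remainder 0.

S(f_2,h_6): leading monomials are coprime, so the S-polynomial reduces to 0 (Buchberger's first criterion).
S(f_3,h_6): lcm = xy^2. S = y^2 + y.
  leading term y^2: subtract (1)·h_6 from y^2 + y → 0
  remainder 0.

S(h_4,h_6): leading monomials are coprime, so the S-polynomial reduces to 0 (Buchberger's first criterion).
S(h_5,h_6): lcm = y^3. S = 0.
  remainder 0.

S(f_1,h_7): lcm = xy. S = x + y + 1.
  leading term x: subtract (1)·h_4 from x + y + 1 → y^3 + y^2 + y + 1
  leading term y^3: subtract (1)·h_5 from y^3 + y^2 + y + 1 → y + 1
  leading term y: subtract (1)·h_7 from y + 1 → 0
  remainder 0.

S(f_2,h_7): leading monomials are coprime, so the S-polynomial reduces to 0 (Buchberger's first criterion).
S(f_3,h_7): lcm = xy. S = y + 1.
  leading term y: subtract (1)·h_7 from y + 1 → 0
  remainder 0.

S(h_4,h_7): leading monomials are coprime, so the S-polynomial reduces to 0 (Buchberger's first criterion).
S(h_5,h_7): lcm = y^3. S = 0.
  remainder 0.

S(h_6,h_7): lcm = y^2. S = 0.
  remainder 0.

Every S-polynomial of the final basis reduces to 0, so we have a Gröbner basis.
Inter-reduce: drop elements whose leading term is divisible by another's, tail-reduce, and make monic.
Reduced Gröbner basis: {x, y + 1}.
Label its elements g_1 = x, g_2 = y + 1.

Reduce p = x + 1 modulo G:
  leading term x: subtract (1)·g_1 from x + 1 → 1
  leading term 1: no divisor's leading term divides it; move 1 to the remainder.
  normal form = 1.
The normal form is nonzero, so p ∉ I. Since p minus its normal form lies in I, I + (p) = I + (r) where r = 1; decide whether this ideal is the whole ring.
Here r = 1 is a nonzero constant, hence a unit: 1 ∈ I + (p), the Gröbner basis of I + (p) is {1}, and the enlarged system has no common solution — adjoining p is inconsistent.

Ideal membership is decidable via reduction modulo a Gröbner basis.

Adjoining x + 1 makes the ideal the whole ring: the system is inconsistent.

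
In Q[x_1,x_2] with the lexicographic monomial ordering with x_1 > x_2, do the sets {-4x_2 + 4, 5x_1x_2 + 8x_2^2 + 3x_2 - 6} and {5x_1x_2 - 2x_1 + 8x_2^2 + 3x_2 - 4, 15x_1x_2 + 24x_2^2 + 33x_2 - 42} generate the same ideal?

No, the ideals differ.

Two ideals are equal iff their reduced Gröbner bases coincide (the reduced basis is unique for a fixed ordering).
Buchberger on the first generating set:
f_1 = -4x_2 + 4, LT = x_2.
f_2 = 5x_1x_2 + 8x_2^2 + 3x_2 - 6, LT = x_1x_2.

S(f_1,f_2): lcm = x_1x_2. S = -x_1 - 8/5x_2^2 - 3/5x_2 + 6/5.
  leading term x_1: no divisor's leading term divides it; move -x_1 to the remainder.
  leading term x_2^2: subtract (2/5x_2)·f_1 from -8/5x_2^2 - 3/5x_2 + 6/5 → -11/5x_2 + 6/5
  leading term x_2: subtract (11/20)·f_1 from -11/5x_2 + 6/5 → -1
  leading term 1: no divisor's leading term divides it; move -1 to the remainder.
  remainder -x_1 - 1 ≠ 0; add g_3 = -x_1 - 1 to the basis.

The other S-polynomials (S(f_1,g_3), S(f_2,g_3)) all reduce to 0 modulo the current basis, so we have a Gröbner basis.
Inter-reduce: drop elements whose leading term is divisible by another's, tail-reduce, and make monic.
Reduced Gröbner basis: {x_1 + 1, x_2 - 1}.

Buchberger on the second generating set:
h_1 = 5x_1x_2 - 2x_1 + 8x_2^2 + 3x_2 - 4, LT = x_1x_2.
h_2 = 15x_1x_2 + 24x_2^2 + 33x_2 - 42, LT = x_1x_2.

S(h_1,h_2): lcm = x_1x_2. S = -2/5x_1 - 8/5x_2 + 2.
  leading term x_1: no divisor's leading term divides it; move -2/5x_1 to the remainder.
  leading term x_2: no divisor's leading term divides it; move -8/5x_2 to the remainder.
  leading term 1: no divisor's leading term divides it; move 2 to the remainder.
  remainder -2/5x_1 - 8/5x_2 + 2 ≠ 0; add k_3 = -2/5x_1 - 8/5x_2 + 2 to the basis.

S(h_1,k_3): lcm = x_1x_2. S = -2/5x_1 - 12/5x_2^2 + 28/5x_2 - 4/5.
  leading term x_1: subtract (1)·k_3 from -2/5x_1 - 12/5x_2^2 + 28/5x_2 - 4/5 → -12/5x_2^2 + 36/5x_2 - 14/5
  leading term x_2^2: no divisor's leading term divides it; move -12/5x_2^2 to the remainder.
  leading term x_2: no divisor's leading term divides it; move 36/5x_2 to the remainder.
  leading term 1: no divisor's leading term divides it; move -14/5 to the remainder.
  remainder -12/5x_2^2 + 36/5x_2 - 14/5 ≠ 0; add k_4 = -12/5x_2^2 + 36/5x_2 - 14/5 to the basis.

The other S-polynomials (S(h_2,k_3), S(h_1,k_4), S(h_2,k_4), S(k_3,k_4)) all reduce to 0 modulo the current basis, so we have a Gröbner basis.
Inter-reduce: drop elements whose leading term is divisible by another's, tail-reduce, and make monic.
Reduced Gröbner basis: {x_1 + 4x_2 - 5, x_2^2 - 3x_2 + 7/6}.

Since the reduced bases disagree, the two ideals are not the same.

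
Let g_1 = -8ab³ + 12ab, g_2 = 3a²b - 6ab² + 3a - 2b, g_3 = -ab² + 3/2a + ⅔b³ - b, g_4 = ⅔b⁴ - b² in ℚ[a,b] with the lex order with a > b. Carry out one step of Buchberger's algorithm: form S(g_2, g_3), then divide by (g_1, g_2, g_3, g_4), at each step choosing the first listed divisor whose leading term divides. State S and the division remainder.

lcm(LM(g_2), LM(g_3)) = a²b².
S = (lcm/LT(g_2))·g_2 − (lcm/LT(g_3))·g_3 = 3/2a² - 4/3ab³ - ⅔b².
Reduce S modulo (g_1, g_2, g_3, g_4) in that order:
  leading term a²: no divisor's leading term divides it; move 3/2a² to the remainder.
  leading term ab³: subtract (⅙)·g_1 from -4/3ab³ - ⅔b² → -2ab - ⅔b²
  leading term ab: no divisor's leading term divides it; move -2ab to the remainder.
  leading term b²: no divisor's leading term divides it; move -⅔b² to the remainder.
The remainder 3/2a² - 2ab - ⅔b² is nonzero, so it would be added as the next basis element.

S(g_2, g_3) = 3/2a² - 4/3ab³ - ⅔b²; remainder on division = 3/2a² - 2ab - ⅔b².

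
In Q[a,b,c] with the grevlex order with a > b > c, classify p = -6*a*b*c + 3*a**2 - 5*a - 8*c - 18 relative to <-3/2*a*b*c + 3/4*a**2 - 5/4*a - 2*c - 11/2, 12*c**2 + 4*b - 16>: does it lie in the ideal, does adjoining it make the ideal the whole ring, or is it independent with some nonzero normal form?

First compute the reduced Gröbner basis of I by Buchberger's algorithm.
f_1 = -3/2*a*b*c + 3/4*a**2 - 5/4*a - 2*c - 11/2, LT = a*b*c.
f_2 = 12*c**2 + 4*b - 16, LT = c**2.

S(f_1,f_2): lcm = a*b*c**2. S = -1/3*a*b**2 - 1/2*a**2*c + 4/3*a*b + 5/6*a*c + 4/3*c**2 + 11/3*c.
  reduce S modulo (f_1, f_2):
  remainder -1/3*a*b**2 - 1/2*a**2*c + 4/3*a*b + 5/6*a*c - 4/9*b + 11/3*c + 16/9 ≠ 0; add h_3 = -1/3*a*b**2 - 1/2*a**2*c + 4/3*a*b + 5/6*a*c - 4/9*b + 11/3*c + 16/9 to the basis.

The other S-polynomials (S(f_1,h_3), S(f_2,h_3)) all reduce to 0 modulo the current basis, so we have a Gröbner basis.
Inter-reduce: drop elements whose leading term is divisible by another's, tail-reduce, and make monic.
Reduced Gröbner basis: {a*b**2 + 3/2*a**2*c - 4*a*b - 5/2*a*c + 4/3*b - 11*c - 16/3, a*b*c - 1/2*a**2 + 5/6*a + 4/3*c + 11/3, c**2 + 1/3*b - 4/3}.
Label its elements g_1 = a*b**2 + 3/2*a**2*c - 4*a*b - 5/2*a*c + 4/3*b - 11*c - 16/3, g_2 = a*b*c - 1/2*a**2 + 5/6*a + 4/3*c + 11/3, g_3 = c**2 + 1/3*b - 4/3.

Reduce p = -6*a*b*c + 3*a**2 - 5*a - 8*c - 18 modulo G:
  leading term a*b*c: subtract (-6)·g_2 from -6*a*b*c + 3*a**2 - 5*a - 8*c - 18 → 4
  leading term 1: no divisor's leading term divides it; move 4 to the remainder.
  normal form = 4.
The normal form is nonzero, so p ∉ I. Since p minus its normal form lies in I, I + (p) = I + (r) where r = 4; decide whether this ideal is the whole ring.
Here r = 4 is a nonzero constant, hence a unit: 1 ∈ I + (p), the Gröbner basis of I + (p) is {1}, and the enlarged system has no common solution — adjoining p is inconsistent.

Adjoining -6*a*b*c + 3*a**2 - 5*a - 8*c - 18 makes the ideal the whole ring: the system is inconsistent.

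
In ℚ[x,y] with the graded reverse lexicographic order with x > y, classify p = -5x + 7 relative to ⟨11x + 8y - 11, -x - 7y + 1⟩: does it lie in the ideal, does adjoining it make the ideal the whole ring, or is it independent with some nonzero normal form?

First compute the reduced Gröbner basis of I by Buchberger's algorithm.
f_1 = 11x + 8y - 11, LT = x.
f_2 = -x - 7y + 1, LT = x.

S(f_1,f_2): lcm = x. S = -69/11y.
  reduce S modulo (f_1, f_2):
  remainder -69/11y ≠ 0; add h_3 = -69/11y to the basis.

The other S-polynomials (S(f_1,h_3), S(f_2,h_3)) all reduce to 0 modulo the current basis, so we have a Gröbner basis.
Inter-reduce: drop elements whose leading term is divisible by another's, tail-reduce, and make monic.
Reduced Gröbner basis: {x - 1, y}.
Label its elements g_1 = x - 1, g_2 = y.

Reduce p = -5x + 7 modulo G:
  leading term x: subtract (-5)·g_1 from -5x + 7 → 2
  leading term 1: no divisor's leading term divides it; move 2 to the remainder.
  normal form = 2.
The normal form is nonzero, so p ∉ I. Since p minus its normal form lies in I, I + (p) = I + (r) where r = 2; decide whether this ideal is the whole ring.
Here r = 2 is a nonzero constant, hence a unit: 1 ∈ I + (p), the Gröbner basis of I + (p) is {1}, and the enlarged system has no common solution — adjoining p is inconsistent.

Adjoining -5x + 7 makes the ideal the whole ring: the system is inconsistent.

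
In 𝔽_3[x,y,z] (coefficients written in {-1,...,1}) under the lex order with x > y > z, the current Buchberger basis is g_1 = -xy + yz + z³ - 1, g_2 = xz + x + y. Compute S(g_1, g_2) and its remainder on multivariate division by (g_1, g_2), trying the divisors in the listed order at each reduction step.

S(g_1, g_2) = -xy - y² - yz² - z⁴ + z; remainder on division = -y² - yz² - yz - z⁴ - z³ + z + 1.

lcm(LM(g_1), LM(g_2)) = xyz.
S = (lcm/LT(g_1))·g_1 − (lcm/LT(g_2))·g_2 = -xy - y² - yz² - z⁴ + z.
Reduce S modulo (g_1, g_2) in that order:
  leading term xy: subtract (1)·g_1 from -xy - y² - yz² - z⁴ + z → -y² - yz² - yz - z⁴ - z³ + z + 1
  leading term y²: no divisor's leading term divides it; move -y² to the remainder.
  leading term yz²: no divisor's leading term divides it; move -yz² to the remainder.
  leading term yz: no divisor's leading term divides it; move -yz to the remainder.
  leading term z⁴: no divisor's leading term divides it; move -z⁴ to the remainder.
  leading term z³: no divisor's leading term divides it; move -z³ to the remainder.
  leading term z: no divisor's leading term divides it; move z to the remainder.
  leading term 1: no divisor's leading term divides it; move 1 to the remainder.
The remainder -y² - yz² - yz - z⁴ - z³ + z + 1 is nonzero, so it would be added as the next basis element.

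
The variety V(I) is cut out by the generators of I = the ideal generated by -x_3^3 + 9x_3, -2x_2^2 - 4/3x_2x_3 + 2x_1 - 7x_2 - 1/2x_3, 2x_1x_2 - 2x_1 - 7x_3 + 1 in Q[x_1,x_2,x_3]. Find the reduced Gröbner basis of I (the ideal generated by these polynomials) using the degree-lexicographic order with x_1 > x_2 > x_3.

The reduced Gröbner basis is the canonical form of the ideal for this ordering.

f_1 = -x_3^3 + 9x_3, LT = x_3^3.
f_2 = -2x_2^2 - 4/3x_2x_3 + 2x_1 - 7x_2 - 1/2x_3, LT = x_2^2.
f_3 = 2x_1x_2 - 2x_1 - 7x_3 + 1, LT = x_1x_2.

S(f_2,f_3): lcm = x_1x_2^2. S = 2/3x_1x_2x_3 - x_1^2 + 9/2x_1x_2 + 1/4x_1x_3 + 7/2x_2x_3 - 1/2x_2.
  reduce S modulo (f_1, f_2, f_3):
  remainder -x_1^2 + 11/12x_1x_3 + 7/2x_2x_3 + 7/3x_3^2 + 9/2x_1 - 1/2x_2 + 185/12x_3 - 9/4 ≠ 0; add g_4 = -x_1^2 + 11/12x_1x_3 + 7/2x_2x_3 + 7/3x_3^2 + 9/2x_1 - 1/2x_2 + 185/12x_3 - 9/4 to the basis.

The other S-polynomials (S(f_1,f_2), S(f_1,f_3), S(f_1,g_4), S(f_2,g_4), S(f_3,g_4)) all reduce to 0 modulo the current basis, so we have a Gröbner basis.

G = {x_3^3 - 9x_3, x_1^2 - 11/12x_1x_3 - 7/2x_2x_3 - 7/3x_3^2 - 9/2x_1 + 1/2x_2 - 185/12x_3 + 9/4, x_1x_2 - x_1 - 7/2x_3 + 1/2, x_2^2 + 2/3x_2x_3 - x_1 + 7/2x_2 + 1/4x_3}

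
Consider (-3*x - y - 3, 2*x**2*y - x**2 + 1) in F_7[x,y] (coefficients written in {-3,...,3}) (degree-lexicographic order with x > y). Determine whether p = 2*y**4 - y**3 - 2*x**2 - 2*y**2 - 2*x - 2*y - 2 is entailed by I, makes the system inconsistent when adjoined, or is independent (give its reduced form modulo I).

First compute the reduced Gröbner basis of I by Buchberger's algorithm.
f_1 = -3*x - y - 3, LT = x.
f_2 = 2*x**2*y - x**2 + 1, LT = x**2*y.

S(f_1,f_2): lcm = x**2*y. S = -2*x*y**2 - 3*x**2 + x*y + 3.
  leading term x*y**2: subtract (3*y**2)·f_1 from -2*x*y**2 - 3*x**2 + x*y + 3 → 3*y**3 - 3*x**2 + x*y + 2*y**2 + 3
  leading term y**3: no divisor's leading term divides it; move 3*y**3 to the remainder.
  leading term x**2: subtract (x)·f_1 from -3*x**2 + x*y + 2*y**2 + 3 → 2*x*y + 2*y**2 + 3*x + 3
  leading term x*y: subtract (-3*y)·f_1 from 2*x*y + 2*y**2 + 3*x + 3 → -y**2 + 3*x - 2*y + 3
  leading term y**2: no divisor's leading term divides it; move -y**2 to the remainder.
  leading term x: subtract (-1)·f_1 from 3*x - 2*y + 3 → -3*y
  leading term y: no divisor's leading term divides it; move -3*y to the remainder.
  remainder 3*y**3 - y**2 - 3*y ≠ 0; add h_3 = 3*y**3 - y**2 - 3*y to the basis.

S(f_1,h_3): leading monomials are coprime, so the S-polynomial reduces to 0 (Buchberger's first criterion).
S(f_2,h_3): lcm = x**2*y**3. S = x**2*y**2 + x**2*y - 3*y**2.
  leading term x**2*y**2: subtract (2*x*y**2)·f_1 from x**2*y**2 + x**2*y - 3*y**2 → 2*x*y**3 + x**2*y - x*y**2 - 3*y**2
  leading term x*y**3: subtract (-3*y**3)·f_1 from 2*x*y**3 + x**2*y - x*y**2 - 3*y**2 → -3*y**4 + x**2*y - x*y**2 - 2*y**3 - 3*y**2
  leading term y**4: subtract (-y)·h_3 from -3*y**4 + x**2*y - x*y**2 - 2*y**3 - 3*y**2 → x**2*y - x*y**2 - 3*y**3 + y**2
  leading term x**2*y: subtract (2*x*y)·f_1 from x**2*y - x*y**2 - 3*y**3 + y**2 → x*y**2 - 3*y**3 - x*y + y**2
  leading term x*y**2: subtract (2*y**2)·f_1 from x*y**2 - 3*y**3 - x*y + y**2 → -y**3 - x*y
  leading term y**3: subtract (2)·h_3 from -y**3 - x*y → -x*y + 2*y**2 - y
  leading term x*y: subtract (-2*y)·f_1 from -x*y + 2*y**2 - y → 0
  remainder 0.

Every S-polynomial of the final basis reduces to 0, so we have a Gröbner basis.
Inter-reduce: drop elements whose leading term is divisible by another's, tail-reduce, and make monic.
Reduced Gröbner basis: {y**3 + 2*y**2 - y, x - 2*y + 1}.
Label its elements g_1 = y**3 + 2*y**2 - y, g_2 = x - 2*y + 1.

Reduce p = 2*y**4 - y**3 - 2*x**2 - 2*y**2 - 2*x - 2*y - 2 modulo G:
  leading term y**4: subtract (2*y)·g_1 from 2*y**4 - y**3 - 2*x**2 - 2*y**2 - 2*x - 2*y - 2 → 2*y**3 - 2*x**2 - 2*x - 2*y - 2
  leading term y**3: subtract (2)·g_1 from 2*y**3 - 2*x**2 - 2*x - 2*y - 2 → -2*x**2 + 3*y**2 - 2*x - 2
  leading term x**2: subtract (-2*x)·g_2 from -2*x**2 + 3*y**2 - 2*x - 2 → 3*x*y + 3*y**2 - 2
  leading term x*y: subtract (3*y)·g_2 from 3*x*y + 3*y**2 - 2 → 2*y**2 - 3*y - 2
  leading term y**2: no divisor's leading term divides it; move 2*y**2 to the remainder.
  leading term y: no divisor's leading term divides it; move -3*y to the remainder.
  leading term 1: no divisor's leading term divides it; move -2 to the remainder.
  normal form = 2*y**2 - 3*y - 2.
The normal form is nonzero, so p ∉ I. Since p minus its normal form lies in I, I + (p) = I + (r) where r = 2*y**2 - 3*y - 2; decide whether this ideal is the whole ring.
Run Buchberger on G together with r (pairs among the g_i already reduce to 0 since G is a Gröbner basis):
g_1 = y**3 + 2*y**2 - y, LT = y**3.
g_2 = x - 2*y + 1, LT = x.
r = 2*y**2 - 3*y - 2, LT = y**2.

S(g_1,g_2): leading monomials are coprime, so the S-polynomial reduces to 0 (Buchberger's first criterion).
S(g_1,r): lcm = y**3. S = 0.
  remainder 0.

S(g_2,r): leading monomials are coprime, so the S-polynomial reduces to 0 (Buchberger's first criterion).
Every S-polynomial of the final basis reduces to 0, so we have a Gröbner basis.
Inter-reduce: drop elements whose leading term is divisible by another's, tail-reduce, and make monic.
Reduced Gröbner basis: {y**2 + 2*y - 1, x - 2*y + 1}.
The reduced Gröbner basis of I + (p) is {y**2 + 2*y - 1, x - 2*y + 1} ≠ {1}, a proper ideal, so the enlarged system stays consistent: p is independent of I, with normal form 2*y**2 - 3*y - 2.

The remainder on division by a Gröbner basis is unique — it is the normal form.

2*y**4 - y**3 - 2*x**2 - 2*y**2 - 2*x - 2*y - 2 is independent of I; its normal form modulo I is 2*y**2 - 3*y - 2.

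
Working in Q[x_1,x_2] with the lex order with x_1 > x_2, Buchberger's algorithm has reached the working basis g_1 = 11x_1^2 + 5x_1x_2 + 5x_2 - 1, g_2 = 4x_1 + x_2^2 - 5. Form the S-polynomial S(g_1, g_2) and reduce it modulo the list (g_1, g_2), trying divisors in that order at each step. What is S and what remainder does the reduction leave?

S(g_1, g_2) = -1/4x_1x_2^2 + 5/11x_1x_2 + 5/4x_1 + 5/11x_2 - 1/11; remainder on division = 1/16x_2^4 - 5/44x_2^3 - 5/8x_2^2 + 45/44x_2 + 259/176.

lcm(LM(g_1), LM(g_2)) = x_1^2.
S = (lcm/LT(g_1))·g_1 − (lcm/LT(g_2))·g_2 = -1/4x_1x_2^2 + 5/11x_1x_2 + 5/4x_1 + 5/11x_2 - 1/11.
Reduce S modulo (g_1, g_2) in that order:
  leading term x_1x_2^2: subtract (-1/16x_2^2)·g_2 from -1/4x_1x_2^2 + 5/11x_1x_2 + 5/4x_1 + 5/11x_2 - 1/11 → 5/11x_1x_2 + 5/4x_1 + 1/16x_2^4 - 5/16x_2^2 + 5/11x_2 - 1/11
  leading term x_1x_2: subtract (5/44x_2)·g_2 from 5/11x_1x_2 + 5/4x_1 + 1/16x_2^4 - 5/16x_2^2 + 5/11x_2 - 1/11 → 5/4x_1 + 1/16x_2^4 - 5/44x_2^3 - 5/16x_2^2 + 45/44x_2 - 1/11
  leading term x_1: subtract (5/16)·g_2 from 5/4x_1 + 1/16x_2^4 - 5/44x_2^3 - 5/16x_2^2 + 45/44x_2 - 1/11 → 1/16x_2^4 - 5/44x_2^3 - 5/8x_2^2 + 45/44x_2 + 259/176
  leading term x_2^4: no divisor's leading term divides it; move 1/16x_2^4 to the remainder.
  leading term x_2^3: no divisor's leading term divides it; move -5/44x_2^3 to the remainder.
  leading term x_2^2: no divisor's leading term divides it; move -5/8x_2^2 to the remainder.
  leading term x_2: no divisor's leading term divides it; move 45/44x_2 to the remainder.
  leading term 1: no divisor's leading term divides it; move 259/176 to the remainder.
The remainder 1/16x_2^4 - 5/44x_2^3 - 5/8x_2^2 + 45/44x_2 + 259/176 is nonzero, so it would be added as the next basis element.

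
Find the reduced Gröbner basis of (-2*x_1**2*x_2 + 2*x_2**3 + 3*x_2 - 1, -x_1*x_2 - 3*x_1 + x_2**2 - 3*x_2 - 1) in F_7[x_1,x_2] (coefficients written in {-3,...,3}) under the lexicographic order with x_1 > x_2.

G = {x_1 - x_2**3 + 3*x_2**2 - 1, x_2**4 - 3*x_2**2 - 3*x_2 - 3}

This is the nonlinear analogue of row-reducing a linear system.

f_1 = -2*x_1**2*x_2 + 2*x_2**3 + 3*x_2 - 1, LT = x_1**2*x_2.
f_2 = -x_1*x_2 - 3*x_1 + x_2**2 - 3*x_2 - 1, LT = x_1*x_2.

S(f_1,f_2): lcm = x_1**2*x_2. S = -3*x_1**2 + x_1*x_2**2 - 3*x_1*x_2 - x_1 - x_2**3 + 2*x_2 - 3.
  reduce S modulo (f_1, f_2):
  remainder -3*x_1**2 + 3*x_1 - 2*x_2**2 - 2*x_2 + 3 ≠ 0; add g_3 = -3*x_1**2 + 3*x_1 - 2*x_2**2 - 2*x_2 + 3 to the basis.

S(f_1,g_3): lcm = x_1**2*x_2. S = x_1*x_2 + 3*x_2**3 - 3*x_2**2 + 3*x_2 - 3.
  reduce S modulo (f_1, f_2, g_3):
  remainder -3*x_1 + 3*x_2**3 - 2*x_2**2 + 3 ≠ 0; add g_4 = -3*x_1 + 3*x_2**3 - 2*x_2**2 + 3 to the basis.

S(f_1,g_4): lcm = x_1**2*x_2. S = x_1*x_2**4 - 3*x_1*x_2**3 + x_1*x_2 - x_2**3 + 2*x_2 - 3.
  reduce S modulo (f_1, f_2, g_3, g_4):
  remainder x_2**5 - 2*x_2**4 - 3*x_2**3 + 3*x_2**2 + 3*x_2 - 1 ≠ 0; add g_5 = x_2**5 - 2*x_2**4 - 3*x_2**3 + 3*x_2**2 + 3*x_2 - 1 to the basis.

S(f_2,g_4): lcm = x_1*x_2. S = 3*x_1 + x_2**4 - 3*x_2**3 - x_2**2 - 3*x_2 + 1.
  reduce S modulo (f_1, f_2, g_3, g_4, g_5):
  remainder x_2**4 - 3*x_2**2 - 3*x_2 - 3 ≠ 0; add g_6 = x_2**4 - 3*x_2**2 - 3*x_2 - 3 to the basis.

The other S-polynomials (S(f_2,g_3), S(g_3,g_4), S(f_1,g_5), S(f_2,g_5), S(g_3,g_5), S(g_4,g_5), S(f_1,g_6), S(f_2,g_6), S(g_3,g_6), S(g_4,g_6), S(g_5,g_6)) all reduce to 0 modulo the current basis, so we have a Gröbner basis.
Inter-reduce: drop elements whose leading term is divisible by another's, tail-reduce, and make monic.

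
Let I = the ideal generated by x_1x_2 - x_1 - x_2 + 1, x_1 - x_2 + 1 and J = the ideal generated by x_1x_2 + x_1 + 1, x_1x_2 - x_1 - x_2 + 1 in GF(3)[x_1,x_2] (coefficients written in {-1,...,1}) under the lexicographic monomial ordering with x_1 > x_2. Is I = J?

No, the ideals differ.

Equality of ideals is decidable: compute both reduced Gröbner bases (unique for the ordering) and check whether they agree.
Buchberger on the first generating set:
f_1 = x_1x_2 - x_1 - x_2 + 1, LT = x_1x_2.
f_2 = x_1 - x_2 + 1, LT = x_1.

S(f_1,f_2): lcm = x_1x_2. S = -x_1 + x_2^2 + x_2 + 1.
  reduce S modulo (f_1, f_2):
  remainder x_2^2 - 1 ≠ 0; add g_3 = x_2^2 - 1 to the basis.

The other S-polynomials (S(f_1,g_3), S(f_2,g_3)) all reduce to 0 modulo the current basis, so we have a Gröbner basis.
Inter-reduce: drop elements whose leading term is divisible by another's, tail-reduce, and make monic.
Reduced Gröbner basis: {x_1 - x_2 + 1, x_2^2 - 1}.

Buchberger on the second generating set:
h_1 = x_1x_2 + x_1 + 1, LT = x_1x_2.
h_2 = x_1x_2 - x_1 - x_2 + 1, LT = x_1x_2.

S(h_1,h_2): lcm = x_1x_2. S = -x_1 + x_2.
  reduce S modulo (h_1, h_2):
  remainder -x_1 + x_2 ≠ 0; add k_3 = -x_1 + x_2 to the basis.

S(h_1,k_3): lcm = x_1x_2. S = x_1 + x_2^2 + 1.
  reduce S modulo (h_1, h_2, k_3):
  remainder x_2^2 + x_2 + 1 ≠ 0; add k_4 = x_2^2 + x_2 + 1 to the basis.

The other S-polynomials (S(h_2,k_3), S(h_1,k_4), S(h_2,k_4), S(k_3,k_4)) all reduce to 0 modulo the current basis, so we have a Gröbner basis.
Inter-reduce: drop elements whose leading term is divisible by another's, tail-reduce, and make monic.
Reduced Gröbner basis: {x_1 - x_2, x_2^2 + x_2 + 1}.

Since the reduced bases disagree, the two ideals are not the same.
The same test decides containment: I ⊆ J iff every generator of I reduces to 0 modulo a Gröbner basis of J.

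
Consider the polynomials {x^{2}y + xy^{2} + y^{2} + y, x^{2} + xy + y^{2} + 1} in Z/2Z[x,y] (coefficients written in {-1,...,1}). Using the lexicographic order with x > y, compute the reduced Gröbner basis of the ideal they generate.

G = {x^{2} + xy + y^{2} + 1, y^{3} + y^{2}}

f_1 = x^{2}y + xy^{2} + y^{2} + y, LT = x^{2}y.
f_2 = x^{2} + xy + y^{2} + 1, LT = x^{2}.

S(f_1,f_2): lcm = x^{2}y. S = y^{3} + y^{2}.
  leading term y^{3}: no divisor's leading term divides it; move y^{3} to the remainder.
  leading term y^{2}: no divisor's leading term divides it; move y^{2} to the remainder.
  remainder y^{3} + y^{2} ≠ 0; add g_3 = y^{3} + y^{2} to the basis.

The other S-polynomials (S(f_1,g_3), S(f_2,g_3)) all reduce to 0 modulo the current basis, so we have a Gröbner basis.
Inter-reduce: drop elements whose leading term is divisible by another's, tail-reduce, and make monic.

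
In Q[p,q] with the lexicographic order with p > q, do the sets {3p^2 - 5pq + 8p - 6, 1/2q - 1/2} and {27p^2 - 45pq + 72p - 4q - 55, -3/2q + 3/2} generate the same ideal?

Since reduced Gröbner bases are canonical representatives of ideals under a given ordering, it suffices to compute and compare them.
Buchberger on the first generating set:
f_1 = 3p^2 - 5pq + 8p - 6, LT = p^2.
f_2 = 1/2q - 1/2, LT = q.

The S-polynomials (S(f_1,f_2)) all reduce to 0 modulo the current basis, so we have a Gröbner basis.
Inter-reduce: drop elements whose leading term is divisible by another's, tail-reduce, and make monic.
Reduced Gröbner basis: {p^2 + p - 2, q - 1}.

Buchberger on the second generating set:
h_1 = 27p^2 - 45pq + 72p - 4q - 55, LT = p^2.
h_2 = -3/2q + 3/2, LT = q.

The S-polynomials (S(h_1,h_2)) all reduce to 0 modulo the current basis, so we have a Gröbner basis.
Inter-reduce: drop elements whose leading term is divisible by another's, tail-reduce, and make monic.
Reduced Gröbner basis: {p^2 + p - 59/27, q - 1}.

These differ, so the ideals are not equal.

No, the ideals differ.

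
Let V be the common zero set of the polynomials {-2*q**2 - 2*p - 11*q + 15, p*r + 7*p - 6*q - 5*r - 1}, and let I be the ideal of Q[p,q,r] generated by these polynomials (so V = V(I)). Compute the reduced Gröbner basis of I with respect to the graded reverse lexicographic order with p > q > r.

f_1 = -2*q**2 - 2*p - 11*q + 15, LT = q**2.
f_2 = p*r + 7*p - 6*q - 5*r - 1, LT = p*r.

The S-polynomials (S(f_1,f_2)) all reduce to 0 modulo the current basis, so we have a Gröbner basis.

G = {q**2 + p + 11/2*q - 15/2, p*r + 7*p - 6*q - 5*r - 1}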